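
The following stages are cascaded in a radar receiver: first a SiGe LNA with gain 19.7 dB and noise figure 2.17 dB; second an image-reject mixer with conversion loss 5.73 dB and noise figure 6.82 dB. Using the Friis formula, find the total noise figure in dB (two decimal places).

2.28 dB

Convert to linear (a loss of L dB is a gain of −L dB): F_i = 10^(NF_i/10), G_i = 10^(G_i,dB/10)
  Stage 1: F_1 = 10^(2.17/10) = 1.648, G_1 = 10^(19.7/10) = 93.33
  Stage 2: F_2 = 10^(6.82/10) = 4.808, G_2 = 10^(−5.73/10) = 0.2673
Friis cascade:
  F = 1.648 + (4.808 − 1)/93.33 = 1.689
NF = 10 log₁₀(1.689) = 2.28 dB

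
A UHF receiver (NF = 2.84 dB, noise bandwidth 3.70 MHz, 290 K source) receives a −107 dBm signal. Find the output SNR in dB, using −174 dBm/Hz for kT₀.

−1.5 dB

Noise floor: N = −174 + 10 log₁₀(B) + NF
10 log₁₀(3.70×10⁶) = 65.68 dB
N = −174 + 65.68 + 2.84 = −105.48 dBm
SNR = P_sig − N = −107 − (−105.48) = −1.52 dB → −1.5 dB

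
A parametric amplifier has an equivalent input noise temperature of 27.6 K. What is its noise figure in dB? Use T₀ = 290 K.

F = 1 + T_e/T₀ = 1 + 27.6/290 = 1.09517
NF = 10 log₁₀(1.09517) = 0.395 dB

0.395 dB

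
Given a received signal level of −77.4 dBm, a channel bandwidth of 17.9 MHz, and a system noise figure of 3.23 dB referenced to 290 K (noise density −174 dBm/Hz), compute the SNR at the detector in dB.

20.8 dB

Noise floor: N = −174 + 10 log₁₀(B) + NF
10 log₁₀(1.79×10⁷) = 72.53 dB
N = −174 + 72.53 + 3.23 = −98.24 dBm
SNR = P_sig − N = −77.4 − (−98.24) = 20.84 dB → 20.8 dB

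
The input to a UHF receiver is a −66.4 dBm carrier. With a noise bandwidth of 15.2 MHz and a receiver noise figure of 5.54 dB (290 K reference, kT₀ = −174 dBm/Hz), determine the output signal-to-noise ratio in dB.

Noise floor: N = −174 + 10 log₁₀(B) + NF
10 log₁₀(1.52×10⁷) = 71.82 dB
N = −174 + 71.82 + 5.54 = −96.64 dBm
SNR = P_sig − N = −66.4 − (−96.64) = 30.24 dB → 30.2 dB

30.2 dB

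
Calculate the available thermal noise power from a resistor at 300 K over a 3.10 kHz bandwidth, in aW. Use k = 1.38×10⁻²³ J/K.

12.8 aW

P_n = kTB = 1.38×10⁻²³ × 300 × 3.10×10³ = 1.28×10⁻¹⁷ W = 12.8 aW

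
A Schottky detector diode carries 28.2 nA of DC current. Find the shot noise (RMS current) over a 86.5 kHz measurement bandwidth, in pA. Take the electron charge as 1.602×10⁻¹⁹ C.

I_n = √(2qI·B)
2qI·B = 2 × 1.602×10⁻¹⁹ × 2.82×10⁻⁸ × 8.65×10⁴ = 7.82×10⁻²² A²
I_n = √(7.82×10⁻²²) = 2.80×10⁻¹¹ A = 28.0 pA

28.0 pA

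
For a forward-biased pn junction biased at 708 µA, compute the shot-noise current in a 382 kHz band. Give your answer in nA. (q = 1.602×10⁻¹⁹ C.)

I_n = √(2qI·B)
2qI·B = 2 × 1.602×10⁻¹⁹ × 7.08×10⁻⁴ × 3.82×10⁵ = 8.67×10⁻¹⁷ A²
I_n = √(8.67×10⁻¹⁷) = 9.31×10⁻⁹ A = 9.31 nA

9.31 nA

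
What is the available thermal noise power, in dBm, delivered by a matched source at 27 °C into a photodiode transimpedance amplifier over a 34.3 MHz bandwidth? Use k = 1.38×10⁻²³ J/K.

−98.5 dBm

T = 27 °C + 273.15 = 300.15 K
P_n = kTB = 1.38×10⁻²³ × 300.15 × 3.43×10⁷ = 1.42×10⁻¹³ W
In dBm: 10 log₁₀(1.42×10⁻¹³ / 10⁻³) = −98.5 dBm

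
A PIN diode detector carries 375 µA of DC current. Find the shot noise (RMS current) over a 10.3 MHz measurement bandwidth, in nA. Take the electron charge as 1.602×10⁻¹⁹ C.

35.2 nA

I_n = √(2qI·B)
2qI·B = 2 × 1.602×10⁻¹⁹ × 3.75×10⁻⁴ × 1.03×10⁷ = 1.24×10⁻¹⁵ A²
I_n = √(1.24×10⁻¹⁵) = 3.52×10⁻⁸ A = 35.2 nA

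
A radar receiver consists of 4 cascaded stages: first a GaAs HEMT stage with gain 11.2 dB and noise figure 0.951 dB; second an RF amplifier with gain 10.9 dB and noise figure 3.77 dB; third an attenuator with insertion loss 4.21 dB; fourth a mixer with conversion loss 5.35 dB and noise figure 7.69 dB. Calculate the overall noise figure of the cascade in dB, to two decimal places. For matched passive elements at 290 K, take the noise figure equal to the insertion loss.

Convert to linear (a loss of L dB is a gain of −L dB): F_i = 10^(NF_i/10), G_i = 10^(G_i,dB/10)
  Stage 1: F_1 = 10^(0.951/10) = 1.245, G_1 = 10^(11.2/10) = 13.18
  Stage 2: F_2 = 10^(3.77/10) = 2.382, G_2 = 10^(10.9/10) = 12.30
  Stage 3: F_3 = 10^(4.21/10) = 2.636, G_3 = 10^(−4.21/10) = 0.3793
  Stage 4: F_4 = 10^(7.69/10) = 5.875, G_4 = 10^(−5.35/10) = 0.2917
Friis cascade:
  F = 1.245 + (2.382 − 1)/13.18 + (2.636 − 1)/162.2 + (5.875 − 1)/61.52 = 1.439
NF = 10 log₁₀(1.439) = 1.58 dB

1.58 dB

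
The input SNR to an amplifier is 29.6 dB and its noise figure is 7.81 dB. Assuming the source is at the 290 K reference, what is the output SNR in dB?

By definition F = SNR_in/SNR_out, so in dB: SNR_out = SNR_in − NF
SNR_out = 29.6 − 7.81 = 21.79 dB

21.79 dB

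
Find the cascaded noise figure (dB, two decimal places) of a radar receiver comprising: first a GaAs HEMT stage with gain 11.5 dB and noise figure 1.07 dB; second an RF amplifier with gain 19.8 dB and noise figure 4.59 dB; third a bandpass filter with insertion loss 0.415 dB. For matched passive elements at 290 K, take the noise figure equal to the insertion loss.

Convert to linear (a loss of L dB is a gain of −L dB): F_i = 10^(NF_i/10), G_i = 10^(G_i,dB/10)
  Stage 1: F_1 = 10^(1.07/10) = 1.279, G_1 = 10^(11.5/10) = 14.13
  Stage 2: F_2 = 10^(4.59/10) = 2.877, G_2 = 10^(19.8/10) = 95.50
  Stage 3: F_3 = 10^(0.415/10) = 1.100, G_3 = 10^(−0.415/10) = 0.9089
Friis cascade:
  F = 1.279 + (2.877 − 1)/14.13 + (1.100 − 1)/1349 = 1.412
NF = 10 log₁₀(1.412) = 1.50 dB

1.50 dB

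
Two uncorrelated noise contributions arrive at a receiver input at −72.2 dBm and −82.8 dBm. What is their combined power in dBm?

−71.8 dBm

Convert to linear, add, convert back:
P₁ = 6.03×10⁻¹¹ W, P₂ = 5.25×10⁻¹² W
P_tot = 6.55×10⁻¹¹ W → 10 log₁₀(P_tot / 10⁻³) = −71.8 dBm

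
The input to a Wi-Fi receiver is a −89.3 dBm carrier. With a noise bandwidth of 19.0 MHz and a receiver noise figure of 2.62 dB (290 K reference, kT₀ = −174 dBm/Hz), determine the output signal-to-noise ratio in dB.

Noise floor: N = −174 + 10 log₁₀(B) + NF
10 log₁₀(1.90×10⁷) = 72.79 dB
N = −174 + 72.79 + 2.62 = −98.59 dBm
SNR = P_sig − N = −89.3 − (−98.59) = 9.29 dB → 9.3 dB

9.3 dB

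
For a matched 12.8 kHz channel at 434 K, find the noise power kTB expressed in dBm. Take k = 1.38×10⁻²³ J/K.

−131.2 dBm

P_n = kTB = 1.38×10⁻²³ × 434 × 1.28×10⁴ = 7.67×10⁻¹⁷ W
In dBm: 10 log₁₀(7.67×10⁻¹⁷ / 10⁻³) = −131.2 dBm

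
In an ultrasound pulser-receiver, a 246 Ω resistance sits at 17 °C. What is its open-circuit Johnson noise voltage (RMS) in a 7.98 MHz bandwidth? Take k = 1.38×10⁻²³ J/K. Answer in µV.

T = 17 °C + 273.15 = 290.15 K
V_n = √(4kTRB)
4kTRB = 4 × 1.38×10⁻²³ × 290.15 × 2.46×10² × 7.98×10⁶ = 3.14×10⁻¹¹ V²
V_n = √(3.14×10⁻¹¹) = 5.61×10⁻⁶ V = 5.61 µV

5.61 µV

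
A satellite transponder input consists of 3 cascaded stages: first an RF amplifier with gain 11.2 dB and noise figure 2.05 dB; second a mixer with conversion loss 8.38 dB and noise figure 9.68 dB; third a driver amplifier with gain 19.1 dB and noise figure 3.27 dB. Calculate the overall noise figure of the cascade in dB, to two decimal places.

Convert to linear (a loss of L dB is a gain of −L dB): F_i = 10^(NF_i/10), G_i = 10^(G_i,dB/10)
  Stage 1: F_1 = 10^(2.05/10) = 1.603, G_1 = 10^(11.2/10) = 13.18
  Stage 2: F_2 = 10^(9.68/10) = 9.290, G_2 = 10^(−8.38/10) = 0.1452
  Stage 3: F_3 = 10^(3.27/10) = 2.123, G_3 = 10^(19.1/10) = 81.28
Friis cascade:
  F = 1.603 + (9.290 − 1)/13.18 + (2.123 − 1)/1.914 = 2.819
NF = 10 log₁₀(2.819) = 4.50 dB

4.50 dB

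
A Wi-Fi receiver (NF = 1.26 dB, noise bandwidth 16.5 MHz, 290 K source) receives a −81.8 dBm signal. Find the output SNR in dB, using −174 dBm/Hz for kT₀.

18.8 dB

Noise floor: N = −174 + 10 log₁₀(B) + NF
10 log₁₀(1.65×10⁷) = 72.17 dB
N = −174 + 72.17 + 1.26 = −100.57 dBm
SNR = P_sig − N = −81.8 − (−100.57) = 18.77 dB → 18.8 dB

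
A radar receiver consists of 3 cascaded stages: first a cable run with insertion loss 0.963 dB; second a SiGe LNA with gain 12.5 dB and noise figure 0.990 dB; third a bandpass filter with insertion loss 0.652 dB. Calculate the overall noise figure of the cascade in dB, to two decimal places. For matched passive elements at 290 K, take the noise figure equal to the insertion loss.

1.98 dB

Convert to linear (a loss of L dB is a gain of −L dB): F_i = 10^(NF_i/10), G_i = 10^(G_i,dB/10)
  Stage 1: F_1 = 10^(0.963/10) = 1.248, G_1 = 10^(−0.963/10) = 0.8011
  Stage 2: F_2 = 10^(0.990/10) = 1.256, G_2 = 10^(12.5/10) = 17.78
  Stage 3: F_3 = 10^(0.652/10) = 1.162, G_3 = 10^(−0.652/10) = 0.8606
Friis cascade:
  F = 1.248 + (1.256 − 1)/0.8011 + (1.162 − 1)/14.25 = 1.579
NF = 10 log₁₀(1.579) = 1.98 dB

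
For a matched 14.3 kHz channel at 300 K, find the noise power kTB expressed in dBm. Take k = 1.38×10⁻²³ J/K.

P_n = kTB = 1.38×10⁻²³ × 300 × 1.43×10⁴ = 5.92×10⁻¹⁷ W
In dBm: 10 log₁₀(5.92×10⁻¹⁷ / 10⁻³) = −132.3 dBm

−132.3 dBm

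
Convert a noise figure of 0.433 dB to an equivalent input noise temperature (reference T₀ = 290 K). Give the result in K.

30.4 K

F = 10^(0.433/10) = 1.10484
T_e = (F − 1)·T₀ = (1.10484 − 1) × 290 = 30.4 K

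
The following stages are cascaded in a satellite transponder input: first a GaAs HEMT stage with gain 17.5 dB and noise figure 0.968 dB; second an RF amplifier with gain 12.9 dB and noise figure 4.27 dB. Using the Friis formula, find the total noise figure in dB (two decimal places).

Convert to linear (a loss of L dB is a gain of −L dB): F_i = 10^(NF_i/10), G_i = 10^(G_i,dB/10)
  Stage 1: F_1 = 10^(0.968/10) = 1.250, G_1 = 10^(17.5/10) = 56.23
  Stage 2: F_2 = 10^(4.27/10) = 2.673, G_2 = 10^(12.9/10) = 19.50
Friis cascade:
  F = 1.250 + (2.673 − 1)/56.23 = 1.279
NF = 10 log₁₀(1.279) = 1.07 dB

1.07 dB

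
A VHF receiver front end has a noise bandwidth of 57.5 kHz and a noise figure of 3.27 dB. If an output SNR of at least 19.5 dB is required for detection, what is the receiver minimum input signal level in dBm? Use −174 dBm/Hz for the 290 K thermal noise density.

Sensitivity = −174 + 10 log₁₀(B) + NF + SNR_min
= −174 + 47.6 + 3.27 + 19.5
= −103.63 dBm → −103.6 dBm

−103.6 dBm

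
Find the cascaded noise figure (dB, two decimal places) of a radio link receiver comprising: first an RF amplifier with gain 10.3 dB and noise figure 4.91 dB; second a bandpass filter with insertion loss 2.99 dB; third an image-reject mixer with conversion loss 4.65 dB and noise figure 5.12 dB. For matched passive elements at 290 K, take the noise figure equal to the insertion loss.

5.57 dB

Convert to linear (a loss of L dB is a gain of −L dB): F_i = 10^(NF_i/10), G_i = 10^(G_i,dB/10)
  Stage 1: F_1 = 10^(4.91/10) = 3.097, G_1 = 10^(10.3/10) = 10.72
  Stage 2: F_2 = 10^(2.99/10) = 1.991, G_2 = 10^(−2.99/10) = 0.5023
  Stage 3: F_3 = 10^(5.12/10) = 3.251, G_3 = 10^(−4.65/10) = 0.3428
Friis cascade:
  F = 3.097 + (1.991 − 1)/10.72 + (3.251 − 1)/5.383 = 3.608
NF = 10 log₁₀(3.608) = 5.57 dB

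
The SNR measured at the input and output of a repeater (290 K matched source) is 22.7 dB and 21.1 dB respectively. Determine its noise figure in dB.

NF (dB) = SNR_in(dB) − SNR_out(dB) when the source is at T₀
NF = 22.7 − 21.1 = 1.6 dB

1.6 dB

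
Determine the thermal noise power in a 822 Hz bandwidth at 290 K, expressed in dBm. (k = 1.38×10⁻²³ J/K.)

P_n = kTB = 1.38×10⁻²³ × 290 × 8.22×10² = 3.29×10⁻¹⁸ W
In dBm: 10 log₁₀(3.29×10⁻¹⁸ / 10⁻³) = −144.8 dBm

−144.8 dBm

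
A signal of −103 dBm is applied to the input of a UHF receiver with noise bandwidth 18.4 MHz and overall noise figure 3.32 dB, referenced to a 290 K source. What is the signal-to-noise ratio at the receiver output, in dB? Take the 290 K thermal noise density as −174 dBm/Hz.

Noise floor: N = −174 + 10 log₁₀(B) + NF
10 log₁₀(1.84×10⁷) = 72.65 dB
N = −174 + 72.65 + 3.32 = −98.03 dBm
SNR = P_sig − N = −103 − (−98.03) = −4.97 dB → −5.0 dB

−5.0 dB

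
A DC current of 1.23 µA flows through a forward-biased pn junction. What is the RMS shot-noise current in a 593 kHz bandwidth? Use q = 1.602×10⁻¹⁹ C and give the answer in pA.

483 pA

I_n = √(2qI·B)
2qI·B = 2 × 1.602×10⁻¹⁹ × 1.23×10⁻⁶ × 5.93×10⁵ = 2.34×10⁻¹⁹ A²
I_n = √(2.34×10⁻¹⁹) = 4.83×10⁻¹⁰ A = 483 pA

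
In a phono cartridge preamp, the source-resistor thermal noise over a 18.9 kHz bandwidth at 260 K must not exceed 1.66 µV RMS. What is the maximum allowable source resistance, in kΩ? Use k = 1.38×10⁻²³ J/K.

10.2 kΩ

Johnson–Nyquist: V_n = √(4kTRB) ⇒ R = V_n² / (4kTB)
4kTB = 4 × 1.38×10⁻²³ × 260 × 1.89×10⁴ = 2.71×10⁻¹⁶
R = (1.66×10⁻⁶)² / 2.71×10⁻¹⁶ = 1.02×10⁴ Ω = 10.2 kΩ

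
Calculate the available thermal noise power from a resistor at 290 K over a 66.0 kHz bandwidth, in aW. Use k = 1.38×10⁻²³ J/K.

P_n = kTB = 1.38×10⁻²³ × 290 × 6.60×10⁴ = 2.64×10⁻¹⁶ W = 264 aW

264 aW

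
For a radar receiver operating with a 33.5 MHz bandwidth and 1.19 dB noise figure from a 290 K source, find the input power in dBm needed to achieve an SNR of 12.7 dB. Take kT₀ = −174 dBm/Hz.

−84.9 dBm

Sensitivity = −174 + 10 log₁₀(B) + NF + SNR_min
= −174 + 75.25 + 1.19 + 12.7
= −84.86 dBm → −84.9 dBm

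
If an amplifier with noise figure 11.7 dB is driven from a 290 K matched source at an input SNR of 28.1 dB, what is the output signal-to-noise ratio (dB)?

16.4 dB

By definition F = SNR_in/SNR_out, so in dB: SNR_out = SNR_in − NF
SNR_out = 28.1 − 11.7 = 16.4 dB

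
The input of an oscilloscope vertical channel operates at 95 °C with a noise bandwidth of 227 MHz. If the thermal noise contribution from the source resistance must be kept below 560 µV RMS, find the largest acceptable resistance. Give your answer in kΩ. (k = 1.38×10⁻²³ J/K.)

T = 95 °C + 273.15 = 368.15 K
Johnson–Nyquist: V_n = √(4kTRB) ⇒ R = V_n² / (4kTB)
4kTB = 4 × 1.38×10⁻²³ × 368.15 × 2.27×10⁸ = 4.61×10⁻¹²
R = (5.60×10⁻⁴)² / 4.61×10⁻¹² = 6.80×10⁴ Ω = 68.0 kΩ

68.0 kΩ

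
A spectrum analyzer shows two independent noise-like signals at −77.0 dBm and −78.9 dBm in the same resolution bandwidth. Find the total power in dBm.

Convert to linear, add, convert back:
P₁ = 2.00×10⁻¹¹ W, P₂ = 1.29×10⁻¹¹ W
P_tot = 3.28×10⁻¹¹ W → 10 log₁₀(P_tot / 10⁻³) = −74.8 dBm

−74.8 dBm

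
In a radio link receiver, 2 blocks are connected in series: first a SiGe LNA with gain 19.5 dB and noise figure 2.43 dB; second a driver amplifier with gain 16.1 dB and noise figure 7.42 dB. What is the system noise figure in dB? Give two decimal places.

2.55 dB

Convert to linear (a loss of L dB is a gain of −L dB): F_i = 10^(NF_i/10), G_i = 10^(G_i,dB/10)
  Stage 1: F_1 = 10^(2.43/10) = 1.750, G_1 = 10^(19.5/10) = 89.13
  Stage 2: F_2 = 10^(7.42/10) = 5.521, G_2 = 10^(16.1/10) = 40.74
Friis cascade:
  F = 1.750 + (5.521 − 1)/89.13 = 1.801
NF = 10 log₁₀(1.801) = 2.55 dB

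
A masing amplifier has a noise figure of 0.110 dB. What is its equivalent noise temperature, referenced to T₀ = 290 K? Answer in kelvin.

F = 10^(0.110/10) = 1.02565
T_e = (F − 1)·T₀ = (1.02565 − 1) × 290 = 7.44 K

7.44 K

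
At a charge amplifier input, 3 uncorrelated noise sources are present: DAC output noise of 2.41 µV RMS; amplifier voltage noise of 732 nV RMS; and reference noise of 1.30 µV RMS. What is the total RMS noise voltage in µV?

2.83 µV

Uncorrelated sources add in power (mean-square): V_tot = √(ΣV_i²)
V_tot = √[(2.41×10⁻⁶)² + (7.32×10⁻⁷)² + (1.30×10⁻⁶)²] = 2.83×10⁻⁶ V = 2.83 µV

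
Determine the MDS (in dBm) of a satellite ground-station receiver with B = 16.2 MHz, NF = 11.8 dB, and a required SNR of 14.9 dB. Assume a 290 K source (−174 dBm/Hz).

Sensitivity = −174 + 10 log₁₀(B) + NF + SNR_min
= −174 + 72.1 + 11.8 + 14.9
= −75.2 dBm → −75.2 dBm

−75.2 dBm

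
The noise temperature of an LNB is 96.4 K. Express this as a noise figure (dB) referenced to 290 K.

1.25 dB

F = 1 + T_e/T₀ = 1 + 96.4/290 = 1.33241
NF = 10 log₁₀(1.33241) = 1.25 dB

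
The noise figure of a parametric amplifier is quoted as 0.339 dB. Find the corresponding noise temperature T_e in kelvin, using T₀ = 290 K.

F = 10^(0.339/10) = 1.08118
T_e = (F − 1)·T₀ = (1.08118 − 1) × 290 = 23.5 K

23.5 K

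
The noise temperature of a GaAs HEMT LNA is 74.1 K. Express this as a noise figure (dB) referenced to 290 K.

F = 1 + T_e/T₀ = 1 + 74.1/290 = 1.25552
NF = 10 log₁₀(1.25552) = 0.988 dB

0.988 dB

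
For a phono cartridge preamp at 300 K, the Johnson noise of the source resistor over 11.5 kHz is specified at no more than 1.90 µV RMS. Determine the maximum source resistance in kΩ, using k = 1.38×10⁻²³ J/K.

Johnson–Nyquist: V_n = √(4kTRB) ⇒ R = V_n² / (4kTB)
4kTB = 4 × 1.38×10⁻²³ × 300 × 1.15×10⁴ = 1.90×10⁻¹⁶
R = (1.90×10⁻⁶)² / 1.90×10⁻¹⁶ = 1.90×10⁴ Ω = 19.0 kΩ

19.0 kΩ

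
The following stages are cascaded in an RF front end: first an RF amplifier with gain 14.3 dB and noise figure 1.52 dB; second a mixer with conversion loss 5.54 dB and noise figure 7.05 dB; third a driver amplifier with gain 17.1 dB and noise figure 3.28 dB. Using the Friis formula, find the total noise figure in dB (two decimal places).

Convert to linear (a loss of L dB is a gain of −L dB): F_i = 10^(NF_i/10), G_i = 10^(G_i,dB/10)
  Stage 1: F_1 = 10^(1.52/10) = 1.419, G_1 = 10^(14.3/10) = 26.92
  Stage 2: F_2 = 10^(7.05/10) = 5.070, G_2 = 10^(−5.54/10) = 0.2793
  Stage 3: F_3 = 10^(3.28/10) = 2.128, G_3 = 10^(17.1/10) = 51.29
Friis cascade:
  F = 1.419 + (5.070 − 1)/26.92 + (2.128 − 1)/7.516 = 1.720
NF = 10 log₁₀(1.720) = 2.36 dB

2.36 dB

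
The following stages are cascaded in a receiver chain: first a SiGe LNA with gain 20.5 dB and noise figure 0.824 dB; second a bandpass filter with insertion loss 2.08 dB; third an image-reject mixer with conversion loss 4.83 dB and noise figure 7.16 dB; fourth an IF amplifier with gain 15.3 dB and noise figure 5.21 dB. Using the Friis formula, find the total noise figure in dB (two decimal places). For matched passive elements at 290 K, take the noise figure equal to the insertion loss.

Convert to linear (a loss of L dB is a gain of −L dB): F_i = 10^(NF_i/10), G_i = 10^(G_i,dB/10)
  Stage 1: F_1 = 10^(0.824/10) = 1.209, G_1 = 10^(20.5/10) = 112.2
  Stage 2: F_2 = 10^(2.08/10) = 1.614, G_2 = 10^(−2.08/10) = 0.6194
  Stage 3: F_3 = 10^(7.16/10) = 5.200, G_3 = 10^(−4.83/10) = 0.3289
  Stage 4: F_4 = 10^(5.21/10) = 3.319, G_4 = 10^(15.3/10) = 33.88
Friis cascade:
  F = 1.209 + (1.614 − 1)/112.2 + (5.200 − 1)/69.50 + (3.319 − 1)/22.86 = 1.376
NF = 10 log₁₀(1.376) = 1.39 dB

1.39 dB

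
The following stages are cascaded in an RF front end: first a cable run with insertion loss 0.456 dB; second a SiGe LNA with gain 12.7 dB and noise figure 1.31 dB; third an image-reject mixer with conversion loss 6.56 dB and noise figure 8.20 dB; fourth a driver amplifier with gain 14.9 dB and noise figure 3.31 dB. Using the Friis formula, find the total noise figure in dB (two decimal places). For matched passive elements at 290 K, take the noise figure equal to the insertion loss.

3.31 dB

Convert to linear (a loss of L dB is a gain of −L dB): F_i = 10^(NF_i/10), G_i = 10^(G_i,dB/10)
  Stage 1: F_1 = 10^(0.456/10) = 1.111, G_1 = 10^(−0.456/10) = 0.9003
  Stage 2: F_2 = 10^(1.31/10) = 1.352, G_2 = 10^(12.7/10) = 18.62
  Stage 3: F_3 = 10^(8.20/10) = 6.607, G_3 = 10^(−6.56/10) = 0.2208
  Stage 4: F_4 = 10^(3.31/10) = 2.143, G_4 = 10^(14.9/10) = 30.90
Friis cascade:
  F = 1.111 + (1.352 − 1)/0.9003 + (6.607 − 1)/16.76 + (2.143 − 1)/3.702 = 2.145
NF = 10 log₁₀(2.145) = 3.31 dB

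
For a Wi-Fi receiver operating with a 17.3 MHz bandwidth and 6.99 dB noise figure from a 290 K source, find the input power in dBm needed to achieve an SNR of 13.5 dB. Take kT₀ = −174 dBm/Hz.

−81.1 dBm

Sensitivity = −174 + 10 log₁₀(B) + NF + SNR_min
= −174 + 72.38 + 6.99 + 13.5
= −81.13 dBm → −81.1 dBm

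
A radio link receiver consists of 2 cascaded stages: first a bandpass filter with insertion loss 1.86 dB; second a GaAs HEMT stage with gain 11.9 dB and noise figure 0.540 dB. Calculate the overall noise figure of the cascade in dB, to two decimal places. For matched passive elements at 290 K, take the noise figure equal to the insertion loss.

2.40 dB

Convert to linear (a loss of L dB is a gain of −L dB): F_i = 10^(NF_i/10), G_i = 10^(G_i,dB/10)
  Stage 1: F_1 = 10^(1.86/10) = 1.535, G_1 = 10^(−1.86/10) = 0.6516
  Stage 2: F_2 = 10^(0.540/10) = 1.132, G_2 = 10^(11.9/10) = 15.49
Friis cascade:
  F = 1.535 + (1.132 − 1)/0.6516 = 1.738
NF = 10 log₁₀(1.738) = 2.40 dB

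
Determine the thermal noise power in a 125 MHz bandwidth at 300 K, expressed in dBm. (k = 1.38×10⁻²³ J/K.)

−92.9 dBm

P_n = kTB = 1.38×10⁻²³ × 300 × 1.25×10⁸ = 5.18×10⁻¹³ W
In dBm: 10 log₁₀(5.18×10⁻¹³ / 10⁻³) = −92.9 dBm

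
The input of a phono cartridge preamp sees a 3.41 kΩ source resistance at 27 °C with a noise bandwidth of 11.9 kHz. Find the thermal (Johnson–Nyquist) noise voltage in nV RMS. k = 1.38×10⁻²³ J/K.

T = 27 °C + 273.15 = 300.15 K
V_n = √(4kTRB)
4kTRB = 4 × 1.38×10⁻²³ × 300.15 × 3.41×10³ × 1.19×10⁴ = 6.72×10⁻¹³ V²
V_n = √(6.72×10⁻¹³) = 8.20×10⁻⁷ V = 820 nV

820 nV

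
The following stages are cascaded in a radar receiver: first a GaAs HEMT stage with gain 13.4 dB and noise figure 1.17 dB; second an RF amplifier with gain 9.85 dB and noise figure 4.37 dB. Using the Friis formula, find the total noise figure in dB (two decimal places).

1.43 dB

Convert to linear (a loss of L dB is a gain of −L dB): F_i = 10^(NF_i/10), G_i = 10^(G_i,dB/10)
  Stage 1: F_1 = 10^(1.17/10) = 1.309, G_1 = 10^(13.4/10) = 21.88
  Stage 2: F_2 = 10^(4.37/10) = 2.735, G_2 = 10^(9.85/10) = 9.661
Friis cascade:
  F = 1.309 + (2.735 − 1)/21.88 = 1.388
NF = 10 log₁₀(1.388) = 1.43 dB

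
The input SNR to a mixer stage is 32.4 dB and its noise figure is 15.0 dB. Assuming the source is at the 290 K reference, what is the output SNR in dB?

17.4 dB

By definition F = SNR_in/SNR_out, so in dB: SNR_out = SNR_in − NF
SNR_out = 32.4 − 15.0 = 17.4 dB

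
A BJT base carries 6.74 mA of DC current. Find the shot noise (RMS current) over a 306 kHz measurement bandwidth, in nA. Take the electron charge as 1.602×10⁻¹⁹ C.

I_n = √(2qI·B)
2qI·B = 2 × 1.602×10⁻¹⁹ × 6.74×10⁻³ × 3.06×10⁵ = 6.61×10⁻¹⁶ A²
I_n = √(6.61×10⁻¹⁶) = 2.57×10⁻⁸ A = 25.7 nA

25.7 nA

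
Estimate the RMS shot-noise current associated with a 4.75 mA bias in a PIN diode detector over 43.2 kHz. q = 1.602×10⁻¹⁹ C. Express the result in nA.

I_n = √(2qI·B)
2qI·B = 2 × 1.602×10⁻¹⁹ × 4.75×10⁻³ × 4.32×10⁴ = 6.57×10⁻¹⁷ A²
I_n = √(6.57×10⁻¹⁷) = 8.11×10⁻⁹ A = 8.11 nA

8.11 nA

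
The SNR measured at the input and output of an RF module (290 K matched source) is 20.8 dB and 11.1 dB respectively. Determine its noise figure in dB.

9.7 dB

NF (dB) = SNR_in(dB) − SNR_out(dB) when the source is at T₀
NF = 20.8 − 11.1 = 9.7 dB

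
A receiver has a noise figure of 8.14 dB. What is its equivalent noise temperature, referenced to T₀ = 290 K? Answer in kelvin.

1600 K

F = 10^(8.14/10) = 6.51628
T_e = (F − 1)·T₀ = (6.51628 − 1) × 290 = 1600 K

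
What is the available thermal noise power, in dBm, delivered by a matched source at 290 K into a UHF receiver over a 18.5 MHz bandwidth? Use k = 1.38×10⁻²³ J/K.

P_n = kTB = 1.38×10⁻²³ × 290 × 1.85×10⁷ = 7.40×10⁻¹⁴ W
In dBm: 10 log₁₀(7.40×10⁻¹⁴ / 10⁻³) = −101.3 dBm

−101.3 dBm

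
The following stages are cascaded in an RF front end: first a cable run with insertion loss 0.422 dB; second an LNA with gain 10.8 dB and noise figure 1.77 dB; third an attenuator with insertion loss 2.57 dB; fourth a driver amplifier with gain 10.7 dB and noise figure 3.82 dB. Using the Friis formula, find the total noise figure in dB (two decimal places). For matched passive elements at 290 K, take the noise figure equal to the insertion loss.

2.93 dB

Convert to linear (a loss of L dB is a gain of −L dB): F_i = 10^(NF_i/10), G_i = 10^(G_i,dB/10)
  Stage 1: F_1 = 10^(0.422/10) = 1.102, G_1 = 10^(−0.422/10) = 0.9074
  Stage 2: F_2 = 10^(1.77/10) = 1.503, G_2 = 10^(10.8/10) = 12.02
  Stage 3: F_3 = 10^(2.57/10) = 1.807, G_3 = 10^(−2.57/10) = 0.5534
  Stage 4: F_4 = 10^(3.82/10) = 2.410, G_4 = 10^(10.7/10) = 11.75
Friis cascade:
  F = 1.102 + (1.503 − 1)/0.9074 + (1.807 − 1)/10.91 + (2.410 − 1)/6.037 = 1.964
NF = 10 log₁₀(1.964) = 2.93 dB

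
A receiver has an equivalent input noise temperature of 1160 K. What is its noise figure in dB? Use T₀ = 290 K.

F = 1 + T_e/T₀ = 1 + 1160/290 = 5
NF = 10 log₁₀(5) = 6.99 dB

6.99 dB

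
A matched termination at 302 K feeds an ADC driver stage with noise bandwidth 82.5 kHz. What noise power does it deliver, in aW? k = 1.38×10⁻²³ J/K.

P_n = kTB = 1.38×10⁻²³ × 302 × 8.25×10⁴ = 3.44×10⁻¹⁶ W = 344 aW

344 aW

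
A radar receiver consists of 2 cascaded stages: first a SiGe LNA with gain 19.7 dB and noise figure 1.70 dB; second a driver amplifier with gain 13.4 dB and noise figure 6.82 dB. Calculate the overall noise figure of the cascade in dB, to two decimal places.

Convert to linear (a loss of L dB is a gain of −L dB): F_i = 10^(NF_i/10), G_i = 10^(G_i,dB/10)
  Stage 1: F_1 = 10^(1.70/10) = 1.479, G_1 = 10^(19.7/10) = 93.33
  Stage 2: F_2 = 10^(6.82/10) = 4.808, G_2 = 10^(13.4/10) = 21.88
Friis cascade:
  F = 1.479 + (4.808 − 1)/93.33 = 1.520
NF = 10 log₁₀(1.520) = 1.82 dB

1.82 dB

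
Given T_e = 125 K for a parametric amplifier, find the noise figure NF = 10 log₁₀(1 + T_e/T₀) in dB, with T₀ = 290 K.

1.56 dB

F = 1 + T_e/T₀ = 1 + 125/290 = 1.43103
NF = 10 log₁₀(1.43103) = 1.56 dB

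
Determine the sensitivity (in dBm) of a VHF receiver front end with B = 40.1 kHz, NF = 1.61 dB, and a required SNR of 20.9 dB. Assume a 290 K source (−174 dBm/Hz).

Sensitivity = −174 + 10 log₁₀(B) + NF + SNR_min
= −174 + 46.03 + 1.61 + 20.9
= −105.46 dBm → −105.5 dBm

−105.5 dBm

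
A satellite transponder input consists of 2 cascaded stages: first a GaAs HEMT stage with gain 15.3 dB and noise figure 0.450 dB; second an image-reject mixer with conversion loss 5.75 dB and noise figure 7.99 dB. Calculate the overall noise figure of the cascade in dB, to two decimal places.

Convert to linear (a loss of L dB is a gain of −L dB): F_i = 10^(NF_i/10), G_i = 10^(G_i,dB/10)
  Stage 1: F_1 = 10^(0.450/10) = 1.109, G_1 = 10^(15.3/10) = 33.88
  Stage 2: F_2 = 10^(7.99/10) = 6.295, G_2 = 10^(−5.75/10) = 0.2661
Friis cascade:
  F = 1.109 + (6.295 − 1)/33.88 = 1.265
NF = 10 log₁₀(1.265) = 1.02 dB

1.02 dB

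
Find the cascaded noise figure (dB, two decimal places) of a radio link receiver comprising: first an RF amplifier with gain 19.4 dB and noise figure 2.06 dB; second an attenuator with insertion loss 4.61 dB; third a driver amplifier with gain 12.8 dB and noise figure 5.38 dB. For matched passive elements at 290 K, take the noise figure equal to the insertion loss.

2.33 dB

Convert to linear (a loss of L dB is a gain of −L dB): F_i = 10^(NF_i/10), G_i = 10^(G_i,dB/10)
  Stage 1: F_1 = 10^(2.06/10) = 1.607, G_1 = 10^(19.4/10) = 87.10
  Stage 2: F_2 = 10^(4.61/10) = 2.891, G_2 = 10^(−4.61/10) = 0.3459
  Stage 3: F_3 = 10^(5.38/10) = 3.451, G_3 = 10^(12.8/10) = 19.05
Friis cascade:
  F = 1.607 + (2.891 − 1)/87.10 + (3.451 − 1)/30.13 = 1.710
NF = 10 log₁₀(1.710) = 2.33 dB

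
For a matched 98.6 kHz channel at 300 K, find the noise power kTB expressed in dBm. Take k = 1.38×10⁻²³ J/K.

P_n = kTB = 1.38×10⁻²³ × 300 × 9.86×10⁴ = 4.08×10⁻¹⁶ W
In dBm: 10 log₁₀(4.08×10⁻¹⁶ / 10⁻³) = −123.9 dBm

−123.9 dBm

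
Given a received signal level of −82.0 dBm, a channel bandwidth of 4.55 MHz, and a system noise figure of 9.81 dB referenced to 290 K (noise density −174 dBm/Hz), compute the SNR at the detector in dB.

Noise floor: N = −174 + 10 log₁₀(B) + NF
10 log₁₀(4.55×10⁶) = 66.58 dB
N = −174 + 66.58 + 9.81 = −97.61 dBm
SNR = P_sig − N = −82.0 − (−97.61) = 15.61 dB → 15.6 dB

15.6 dB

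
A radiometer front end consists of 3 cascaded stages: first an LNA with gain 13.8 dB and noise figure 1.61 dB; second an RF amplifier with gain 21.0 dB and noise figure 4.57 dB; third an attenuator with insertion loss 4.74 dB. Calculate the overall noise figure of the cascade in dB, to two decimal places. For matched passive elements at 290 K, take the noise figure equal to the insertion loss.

1.84 dB

Convert to linear (a loss of L dB is a gain of −L dB): F_i = 10^(NF_i/10), G_i = 10^(G_i,dB/10)
  Stage 1: F_1 = 10^(1.61/10) = 1.449, G_1 = 10^(13.8/10) = 23.99
  Stage 2: F_2 = 10^(4.57/10) = 2.864, G_2 = 10^(21.0/10) = 125.9
  Stage 3: F_3 = 10^(4.74/10) = 2.979, G_3 = 10^(−4.74/10) = 0.3357
Friis cascade:
  F = 1.449 + (2.864 − 1)/23.99 + (2.979 − 1)/3020 = 1.527
NF = 10 log₁₀(1.527) = 1.84 dB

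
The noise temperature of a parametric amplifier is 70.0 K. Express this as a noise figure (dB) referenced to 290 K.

F = 1 + T_e/T₀ = 1 + 70.0/290 = 1.24138
NF = 10 log₁₀(1.24138) = 0.939 dB

0.939 dB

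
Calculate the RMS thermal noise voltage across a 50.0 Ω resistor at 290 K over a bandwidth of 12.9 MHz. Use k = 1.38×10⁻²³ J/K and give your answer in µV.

V_n = √(4kTRB)
4kTRB = 4 × 1.38×10⁻²³ × 290 × 5.00×10¹ × 1.29×10⁷ = 1.03×10⁻¹¹ V²
V_n = √(1.03×10⁻¹¹) = 3.21×10⁻⁶ V = 3.21 µV

3.21 µV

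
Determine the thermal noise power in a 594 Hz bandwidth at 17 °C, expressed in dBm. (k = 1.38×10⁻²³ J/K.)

T = 17 °C + 273.15 = 290.15 K
P_n = kTB = 1.38×10⁻²³ × 290.15 × 5.94×10² = 2.38×10⁻¹⁸ W
In dBm: 10 log₁₀(2.38×10⁻¹⁸ / 10⁻³) = −146.2 dBm

−146.2 dBm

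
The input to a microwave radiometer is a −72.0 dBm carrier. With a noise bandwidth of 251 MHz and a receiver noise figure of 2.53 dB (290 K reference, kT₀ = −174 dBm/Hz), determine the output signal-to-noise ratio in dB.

15.5 dB

Noise floor: N = −174 + 10 log₁₀(B) + NF
10 log₁₀(2.51×10⁸) = 84 dB
N = −174 + 84 + 2.53 = −87.47 dBm
SNR = P_sig − N = −72.0 − (−87.47) = 15.47 dB → 15.5 dB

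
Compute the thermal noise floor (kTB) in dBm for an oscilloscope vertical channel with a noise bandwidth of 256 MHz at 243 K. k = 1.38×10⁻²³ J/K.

−90.7 dBm

P_n = kTB = 1.38×10⁻²³ × 243 × 2.56×10⁸ = 8.58×10⁻¹³ W
In dBm: 10 log₁₀(8.58×10⁻¹³ / 10⁻³) = −90.7 dBm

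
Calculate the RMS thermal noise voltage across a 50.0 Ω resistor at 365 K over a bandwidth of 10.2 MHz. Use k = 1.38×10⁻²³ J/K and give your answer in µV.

3.21 µV

V_n = √(4kTRB)
4kTRB = 4 × 1.38×10⁻²³ × 365 × 5.00×10¹ × 1.02×10⁷ = 1.03×10⁻¹¹ V²
V_n = √(1.03×10⁻¹¹) = 3.21×10⁻⁶ V = 3.21 µV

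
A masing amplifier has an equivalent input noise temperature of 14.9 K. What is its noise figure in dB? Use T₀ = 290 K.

F = 1 + T_e/T₀ = 1 + 14.9/290 = 1.05138
NF = 10 log₁₀(1.05138) = 0.218 dB

0.218 dB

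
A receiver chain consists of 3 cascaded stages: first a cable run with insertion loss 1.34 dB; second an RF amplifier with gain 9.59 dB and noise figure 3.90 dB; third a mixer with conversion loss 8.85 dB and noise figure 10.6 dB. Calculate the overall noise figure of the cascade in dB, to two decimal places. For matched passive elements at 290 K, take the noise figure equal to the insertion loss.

Convert to linear (a loss of L dB is a gain of −L dB): F_i = 10^(NF_i/10), G_i = 10^(G_i,dB/10)
  Stage 1: F_1 = 10^(1.34/10) = 1.361, G_1 = 10^(−1.34/10) = 0.7345
  Stage 2: F_2 = 10^(3.90/10) = 2.455, G_2 = 10^(9.59/10) = 9.099
  Stage 3: F_3 = 10^(10.6/10) = 11.48, G_3 = 10^(−8.85/10) = 0.1303
Friis cascade:
  F = 1.361 + (2.455 − 1)/0.7345 + (11.48 − 1)/6.683 = 4.910
NF = 10 log₁₀(4.910) = 6.91 dB

6.91 dB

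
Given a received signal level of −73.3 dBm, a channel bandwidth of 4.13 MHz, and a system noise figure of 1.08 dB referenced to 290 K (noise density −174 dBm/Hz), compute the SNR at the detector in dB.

33.5 dB

Noise floor: N = −174 + 10 log₁₀(B) + NF
10 log₁₀(4.13×10⁶) = 66.16 dB
N = −174 + 66.16 + 1.08 = −106.76 dBm
SNR = P_sig − N = −73.3 − (−106.76) = 33.46 dB → 33.5 dB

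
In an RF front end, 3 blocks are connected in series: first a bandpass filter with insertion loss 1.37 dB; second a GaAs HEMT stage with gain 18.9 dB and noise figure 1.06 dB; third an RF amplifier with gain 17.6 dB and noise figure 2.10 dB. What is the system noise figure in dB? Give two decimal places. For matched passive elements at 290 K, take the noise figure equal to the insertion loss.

2.46 dB

Convert to linear (a loss of L dB is a gain of −L dB): F_i = 10^(NF_i/10), G_i = 10^(G_i,dB/10)
  Stage 1: F_1 = 10^(1.37/10) = 1.371, G_1 = 10^(−1.37/10) = 0.7295
  Stage 2: F_2 = 10^(1.06/10) = 1.276, G_2 = 10^(18.9/10) = 77.62
  Stage 3: F_3 = 10^(2.10/10) = 1.622, G_3 = 10^(17.6/10) = 57.54
Friis cascade:
  F = 1.371 + (1.276 − 1)/0.7295 + (1.622 − 1)/56.62 = 1.761
NF = 10 log₁₀(1.761) = 2.46 dB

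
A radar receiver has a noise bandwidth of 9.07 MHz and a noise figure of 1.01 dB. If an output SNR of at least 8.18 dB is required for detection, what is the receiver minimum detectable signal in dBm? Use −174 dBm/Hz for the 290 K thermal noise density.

Sensitivity = −174 + 10 log₁₀(B) + NF + SNR_min
= −174 + 69.58 + 1.01 + 8.18
= −95.23 dBm → −95.2 dBm

−95.2 dBm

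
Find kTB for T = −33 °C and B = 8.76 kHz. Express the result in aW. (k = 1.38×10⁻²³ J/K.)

T = −33 °C + 273.15 = 240.15 K
P_n = kTB = 1.38×10⁻²³ × 240.15 × 8.76×10³ = 2.90×10⁻¹⁷ W = 29.0 aW

29.0 aW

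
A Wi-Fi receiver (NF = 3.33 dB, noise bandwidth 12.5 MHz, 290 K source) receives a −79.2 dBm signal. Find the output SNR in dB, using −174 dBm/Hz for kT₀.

20.5 dB

Noise floor: N = −174 + 10 log₁₀(B) + NF
10 log₁₀(1.25×10⁷) = 70.97 dB
N = −174 + 70.97 + 3.33 = −99.70 dBm
SNR = P_sig − N = −79.2 − (−99.70) = 20.50 dB → 20.5 dB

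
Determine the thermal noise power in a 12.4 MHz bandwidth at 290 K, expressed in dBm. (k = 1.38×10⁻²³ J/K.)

P_n = kTB = 1.38×10⁻²³ × 290 × 1.24×10⁷ = 4.96×10⁻¹⁴ W
In dBm: 10 log₁₀(4.96×10⁻¹⁴ / 10⁻³) = −103.0 dBm

−103.0 dBm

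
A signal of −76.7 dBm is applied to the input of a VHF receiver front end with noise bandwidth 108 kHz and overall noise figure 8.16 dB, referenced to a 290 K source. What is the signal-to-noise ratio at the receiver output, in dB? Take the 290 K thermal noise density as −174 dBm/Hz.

Noise floor: N = −174 + 10 log₁₀(B) + NF
10 log₁₀(1.08×10⁵) = 50.33 dB
N = −174 + 50.33 + 8.16 = −115.51 dBm
SNR = P_sig − N = −76.7 − (−115.51) = 38.81 dB → 38.8 dB

38.8 dB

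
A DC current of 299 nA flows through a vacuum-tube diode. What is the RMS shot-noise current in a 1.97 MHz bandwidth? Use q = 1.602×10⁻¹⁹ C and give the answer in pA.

434 pA

I_n = √(2qI·B)
2qI·B = 2 × 1.602×10⁻¹⁹ × 2.99×10⁻⁷ × 1.97×10⁶ = 1.89×10⁻¹⁹ A²
I_n = √(1.89×10⁻¹⁹) = 4.34×10⁻¹⁰ A = 434 pA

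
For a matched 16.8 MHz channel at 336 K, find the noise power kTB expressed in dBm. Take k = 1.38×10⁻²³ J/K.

P_n = kTB = 1.38×10⁻²³ × 336 × 1.68×10⁷ = 7.79×10⁻¹⁴ W
In dBm: 10 log₁₀(7.79×10⁻¹⁴ / 10⁻³) = −101.1 dBm

−101.1 dBm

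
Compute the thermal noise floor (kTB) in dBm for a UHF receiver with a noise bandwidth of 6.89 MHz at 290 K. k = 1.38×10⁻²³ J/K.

P_n = kTB = 1.38×10⁻²³ × 290 × 6.89×10⁶ = 2.76×10⁻¹⁴ W
In dBm: 10 log₁₀(2.76×10⁻¹⁴ / 10⁻³) = −105.6 dBm

−105.6 dBm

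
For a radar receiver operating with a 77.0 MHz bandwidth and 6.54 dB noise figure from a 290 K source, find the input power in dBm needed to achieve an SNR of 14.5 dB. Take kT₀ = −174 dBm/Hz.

Sensitivity = −174 + 10 log₁₀(B) + NF + SNR_min
= −174 + 78.86 + 6.54 + 14.5
= −74.10 dBm → −74.1 dBm

−74.1 dBm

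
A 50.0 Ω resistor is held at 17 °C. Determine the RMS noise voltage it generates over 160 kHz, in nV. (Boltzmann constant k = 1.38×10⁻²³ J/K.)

T = 17 °C + 273.15 = 290.15 K
V_n = √(4kTRB)
4kTRB = 4 × 1.38×10⁻²³ × 290.15 × 5.00×10¹ × 1.60×10⁵ = 1.28×10⁻¹³ V²
V_n = √(1.28×10⁻¹³) = 3.58×10⁻⁷ V = 358 nV

358 nV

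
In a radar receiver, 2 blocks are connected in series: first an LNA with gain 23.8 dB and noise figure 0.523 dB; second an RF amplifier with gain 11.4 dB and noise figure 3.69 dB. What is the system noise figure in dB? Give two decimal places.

Convert to linear (a loss of L dB is a gain of −L dB): F_i = 10^(NF_i/10), G_i = 10^(G_i,dB/10)
  Stage 1: F_1 = 10^(0.523/10) = 1.128, G_1 = 10^(23.8/10) = 239.9
  Stage 2: F_2 = 10^(3.69/10) = 2.339, G_2 = 10^(11.4/10) = 13.80
Friis cascade:
  F = 1.128 + (2.339 − 1)/239.9 = 1.134
NF = 10 log₁₀(1.134) = 0.54 dB

0.54 dB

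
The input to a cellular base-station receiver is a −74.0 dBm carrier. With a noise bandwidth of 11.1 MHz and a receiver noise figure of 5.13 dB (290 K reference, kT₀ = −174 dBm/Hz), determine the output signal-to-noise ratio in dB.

Noise floor: N = −174 + 10 log₁₀(B) + NF
10 log₁₀(1.11×10⁷) = 70.45 dB
N = −174 + 70.45 + 5.13 = −98.42 dBm
SNR = P_sig − N = −74.0 − (−98.42) = 24.42 dB → 24.4 dB

24.4 dB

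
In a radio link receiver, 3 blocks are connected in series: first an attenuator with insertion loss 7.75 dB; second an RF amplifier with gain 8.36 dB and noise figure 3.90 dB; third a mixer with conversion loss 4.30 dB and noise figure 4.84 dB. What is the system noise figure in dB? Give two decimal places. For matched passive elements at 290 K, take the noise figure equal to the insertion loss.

Convert to linear (a loss of L dB is a gain of −L dB): F_i = 10^(NF_i/10), G_i = 10^(G_i,dB/10)
  Stage 1: F_1 = 10^(7.75/10) = 5.957, G_1 = 10^(−7.75/10) = 0.1679
  Stage 2: F_2 = 10^(3.90/10) = 2.455, G_2 = 10^(8.36/10) = 6.855
  Stage 3: F_3 = 10^(4.84/10) = 3.048, G_3 = 10^(−4.30/10) = 0.3715
Friis cascade:
  F = 5.957 + (2.455 − 1)/0.1679 + (3.048 − 1)/1.151 = 16.40
NF = 10 log₁₀(16.40) = 12.15 dB

12.15 dB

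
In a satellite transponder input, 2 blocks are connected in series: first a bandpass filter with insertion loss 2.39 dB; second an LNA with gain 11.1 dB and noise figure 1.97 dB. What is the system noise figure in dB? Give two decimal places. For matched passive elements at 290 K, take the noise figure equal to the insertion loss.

4.36 dB

Convert to linear (a loss of L dB is a gain of −L dB): F_i = 10^(NF_i/10), G_i = 10^(G_i,dB/10)
  Stage 1: F_1 = 10^(2.39/10) = 1.734, G_1 = 10^(−2.39/10) = 0.5768
  Stage 2: F_2 = 10^(1.97/10) = 1.574, G_2 = 10^(11.1/10) = 12.88
Friis cascade:
  F = 1.734 + (1.574 − 1)/0.5768 = 2.729
NF = 10 log₁₀(2.729) = 4.36 dB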